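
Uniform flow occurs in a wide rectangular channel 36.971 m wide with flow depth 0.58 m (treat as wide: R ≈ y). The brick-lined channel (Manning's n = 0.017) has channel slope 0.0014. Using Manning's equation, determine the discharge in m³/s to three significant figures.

A = b·y = 36.971 × 0.58 = 21.44 m²
Wide channel: R ≈ y = 0.58 m
Q = (1/n)·A·R^(2/3)·S^(1/2) = (1/0.017) × 21.44 × 0.5800^(2/3) × 0.0014^(1/2) = 32.82 m³/s

32.8 m³/s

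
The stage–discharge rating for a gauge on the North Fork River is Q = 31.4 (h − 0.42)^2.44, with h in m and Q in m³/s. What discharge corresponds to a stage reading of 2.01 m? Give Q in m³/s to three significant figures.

Q = 31.4 × (2.01 − 0.42)^2.44 = 31.4 × 1.59^2.44 = 97.35 m³/s

97.4 m³/s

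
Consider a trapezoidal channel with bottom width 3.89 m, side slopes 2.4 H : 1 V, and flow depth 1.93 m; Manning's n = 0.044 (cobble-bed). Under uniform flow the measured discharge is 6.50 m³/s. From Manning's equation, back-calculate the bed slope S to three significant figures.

A = (b + z·y)·y = (3.89 + 2.4×1.93)×1.93 = 16.45 m²
P = b + 2y√(1+z²) = 3.89 + 2×1.93×√(1+2.4²) = 13.93 m
R = A/P = 16.45/13.93 = 1.181 m
S = (Q·n / (1·A·R^(2/3)))² = (6.50×0.044 / (1×16.45×1.117))² = 0.0002422

0.000242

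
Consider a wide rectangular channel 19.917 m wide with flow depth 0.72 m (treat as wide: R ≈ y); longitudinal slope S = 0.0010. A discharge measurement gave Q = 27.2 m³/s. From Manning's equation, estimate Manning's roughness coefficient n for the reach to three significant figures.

0.0134

A = b·y = 19.917 × 0.72 = 14.34 m²
Wide channel: R ≈ y = 0.72 m
n = (1/Q)·A·R^(2/3)·S^(1/2) = (1/27.2) × 14.34 × 0.8033 × 0.03162 = 0.01339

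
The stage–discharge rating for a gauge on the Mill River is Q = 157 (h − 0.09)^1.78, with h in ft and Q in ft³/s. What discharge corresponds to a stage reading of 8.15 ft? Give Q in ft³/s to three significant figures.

6440 ft³/s

Q = 157 × (8.15 − 0.09)^1.78 = 157 × 8.06^1.78 = 6444 ft³/s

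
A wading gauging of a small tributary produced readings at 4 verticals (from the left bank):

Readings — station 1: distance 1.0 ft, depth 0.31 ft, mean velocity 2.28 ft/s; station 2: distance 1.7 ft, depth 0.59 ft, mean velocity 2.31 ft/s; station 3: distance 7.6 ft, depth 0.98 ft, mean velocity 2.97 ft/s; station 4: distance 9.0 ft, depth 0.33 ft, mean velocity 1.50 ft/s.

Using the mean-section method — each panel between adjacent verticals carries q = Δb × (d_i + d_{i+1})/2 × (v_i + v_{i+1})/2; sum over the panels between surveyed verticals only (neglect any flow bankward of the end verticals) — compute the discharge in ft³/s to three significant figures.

Panel 1-2: Δb = 0.7 ft, d̄ = (0.31+0.59)/2 = 0.45, v̄ = (2.28+2.31)/2 = 2.295 → q = 0.7×0.45×2.295 = 0.7229 ft³/s
Panel 2-3: Δb = 5.9 ft, d̄ = (0.59+0.98)/2 = 0.785, v̄ = (2.31+2.97)/2 = 2.64 → q = 5.9×0.785×2.64 = 12.23 ft³/s
Panel 3-4: Δb = 1.4 ft, d̄ = (0.98+0.33)/2 = 0.655, v̄ = (2.97+1.50)/2 = 2.235 → q = 1.4×0.655×2.235 = 2.049 ft³/s
Q = Σ q = 15.00 ft³/s

15.0 ft³/s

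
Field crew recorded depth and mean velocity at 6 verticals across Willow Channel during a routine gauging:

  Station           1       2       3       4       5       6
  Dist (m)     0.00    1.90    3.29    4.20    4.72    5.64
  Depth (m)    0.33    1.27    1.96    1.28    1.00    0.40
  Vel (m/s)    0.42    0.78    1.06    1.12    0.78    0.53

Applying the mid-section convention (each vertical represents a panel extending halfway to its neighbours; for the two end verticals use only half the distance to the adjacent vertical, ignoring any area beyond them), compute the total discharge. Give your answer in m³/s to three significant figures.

5.83 m³/s

w_1 = (1.90 − 0.00)/2 = 0.95 m; q_1 = 0.42 × 0.33 × 0.95 = 0.1317 m³/s
w_2 = (3.29 − 0.00)/2 = 1.645 m; q_2 = 0.78 × 1.27 × 1.645 = 1.630 m³/s
w_3 = (4.20 − 1.90)/2 = 1.15 m; q_3 = 1.06 × 1.96 × 1.15 = 2.389 m³/s
w_4 = (4.72 − 3.29)/2 = 0.715 m; q_4 = 1.12 × 1.28 × 0.715 = 1.025 m³/s
w_5 = (5.64 − 4.20)/2 = 0.72 m; q_5 = 0.78 × 1.00 × 0.72 = 0.5616 m³/s
w_6 = (5.64 − 4.72)/2 = 0.46 m; q_6 = 0.53 × 0.40 × 0.46 = 0.09752 m³/s
Q = Σ qᵢ = 5.835 m³/s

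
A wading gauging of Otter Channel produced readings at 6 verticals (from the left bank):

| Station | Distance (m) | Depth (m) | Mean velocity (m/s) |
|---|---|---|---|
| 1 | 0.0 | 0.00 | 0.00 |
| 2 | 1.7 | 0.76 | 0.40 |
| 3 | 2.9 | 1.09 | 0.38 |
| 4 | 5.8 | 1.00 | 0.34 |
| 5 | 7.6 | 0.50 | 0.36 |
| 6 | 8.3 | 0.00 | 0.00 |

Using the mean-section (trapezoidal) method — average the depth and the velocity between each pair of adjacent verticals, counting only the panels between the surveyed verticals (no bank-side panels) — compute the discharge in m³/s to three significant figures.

Panel 1-2: Δb = 1.7 m, d̄ = (0.00+0.76)/2 = 0.38, v̄ = (0.00+0.40)/2 = 0.2 → q = 1.7×0.38×0.2 = 0.1292 m³/s
Panel 2-3: Δb = 1.2 m, d̄ = (0.76+1.09)/2 = 0.925, v̄ = (0.40+0.38)/2 = 0.39 → q = 1.2×0.925×0.39 = 0.4329 m³/s
Panel 3-4: Δb = 2.9 m, d̄ = (1.09+1.00)/2 = 1.045, v̄ = (0.38+0.34)/2 = 0.36 → q = 2.9×1.045×0.36 = 1.091 m³/s
Panel 4-5: Δb = 1.8 m, d̄ = (1.00+0.50)/2 = 0.75, v̄ = (0.34+0.36)/2 = 0.35 → q = 1.8×0.75×0.35 = 0.4725 m³/s
Panel 5-6: Δb = 0.7 m, d̄ = (0.50+0.00)/2 = 0.25, v̄ = (0.36+0.00)/2 = 0.18 → q = 0.7×0.25×0.18 = 0.03150 m³/s
Q = Σ q = 2.157 m³/s

2.16 m³/s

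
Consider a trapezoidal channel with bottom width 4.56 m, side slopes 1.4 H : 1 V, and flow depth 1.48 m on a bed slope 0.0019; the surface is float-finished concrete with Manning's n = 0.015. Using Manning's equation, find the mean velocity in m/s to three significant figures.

A = (b + z·y)·y = (4.56 + 1.4×1.48)×1.48 = 9.815 m²
P = b + 2y√(1+z²) = 4.56 + 2×1.48×√(1+1.4²) = 9.653 m
R = A/P = 9.815/9.653 = 1.017 m
Q = (1/n)·A·R^(2/3)·S^(1/2) = (1/0.015) × 9.815 × 1.017^(2/3) × 0.0019^(1/2) = 28.84 m³/s
V = Q/A = 28.84/9.815 = 2.939 m/s

2.94 m/s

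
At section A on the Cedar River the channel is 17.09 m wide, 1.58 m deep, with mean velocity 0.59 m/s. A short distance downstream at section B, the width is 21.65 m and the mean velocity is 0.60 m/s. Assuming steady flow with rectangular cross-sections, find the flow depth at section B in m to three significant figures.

Q = A₁V₁ = (17.09×1.58) × 0.59 = 15.93 m³/s
d₂ = Q/(b₂ V₂) = 15.93/(21.65×0.60) = 1.226 m

1.23 m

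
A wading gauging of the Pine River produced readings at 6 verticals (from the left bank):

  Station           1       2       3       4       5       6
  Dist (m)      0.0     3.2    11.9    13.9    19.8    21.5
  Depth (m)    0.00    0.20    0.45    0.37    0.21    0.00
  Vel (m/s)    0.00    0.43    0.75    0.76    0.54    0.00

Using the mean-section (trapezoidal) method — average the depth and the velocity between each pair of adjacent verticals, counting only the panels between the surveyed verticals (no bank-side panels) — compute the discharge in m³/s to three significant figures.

3.52 m³/s

Panel 1-2: Δb = 3.2 m, d̄ = (0.00+0.20)/2 = 0.1, v̄ = (0.00+0.43)/2 = 0.215 → q = 3.2×0.1×0.215 = 0.06880 m³/s
Panel 2-3: Δb = 8.7 m, d̄ = (0.20+0.45)/2 = 0.325, v̄ = (0.43+0.75)/2 = 0.59 → q = 8.7×0.325×0.59 = 1.668 m³/s
Panel 3-4: Δb = 2 m, d̄ = (0.45+0.37)/2 = 0.41, v̄ = (0.75+0.76)/2 = 0.755 → q = 2×0.41×0.755 = 0.6191 m³/s
Panel 4-5: Δb = 5.9 m, d̄ = (0.37+0.21)/2 = 0.29, v̄ = (0.76+0.54)/2 = 0.65 → q = 5.9×0.29×0.65 = 1.112 m³/s
Panel 5-6: Δb = 1.7 m, d̄ = (0.21+0.00)/2 = 0.105, v̄ = (0.54+0.00)/2 = 0.27 → q = 1.7×0.105×0.27 = 0.04820 m³/s
Q = Σ q = 3.516 m³/s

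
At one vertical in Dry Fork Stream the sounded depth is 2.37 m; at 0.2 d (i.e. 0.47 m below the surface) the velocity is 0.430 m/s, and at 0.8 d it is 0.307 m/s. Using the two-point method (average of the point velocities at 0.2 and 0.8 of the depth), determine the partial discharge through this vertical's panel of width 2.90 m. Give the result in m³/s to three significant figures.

2.53 m³/s

v̄ = (0.430 + 0.307) / 2 = 0.3685 m/s
q = v̄ × d × w = 0.3685 × 2.37 × 2.90 = 2.533 m³/s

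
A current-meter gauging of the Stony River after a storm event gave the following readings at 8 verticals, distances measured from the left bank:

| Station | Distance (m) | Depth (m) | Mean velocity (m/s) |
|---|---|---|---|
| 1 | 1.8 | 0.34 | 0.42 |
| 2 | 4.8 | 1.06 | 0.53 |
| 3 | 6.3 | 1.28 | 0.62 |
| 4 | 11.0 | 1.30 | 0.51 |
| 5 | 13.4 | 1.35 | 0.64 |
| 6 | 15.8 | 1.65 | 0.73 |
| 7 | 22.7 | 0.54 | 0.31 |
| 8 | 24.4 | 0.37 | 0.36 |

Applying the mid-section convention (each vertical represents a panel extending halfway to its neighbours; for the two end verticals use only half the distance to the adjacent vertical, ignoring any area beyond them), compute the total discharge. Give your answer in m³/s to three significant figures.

14.8 m³/s

w_1 = (4.8 − 1.8)/2 = 1.5 m; q_1 = 0.42 × 0.34 × 1.5 = 0.2142 m³/s
w_2 = (6.3 − 1.8)/2 = 2.25 m; q_2 = 0.53 × 1.06 × 2.25 = 1.264 m³/s
w_3 = (11.0 − 4.8)/2 = 3.1 m; q_3 = 0.62 × 1.28 × 3.1 = 2.460 m³/s
w_4 = (13.4 − 6.3)/2 = 3.55 m; q_4 = 0.51 × 1.30 × 3.55 = 2.354 m³/s
w_5 = (15.8 − 11.0)/2 = 2.4 m; q_5 = 0.64 × 1.35 × 2.4 = 2.074 m³/s
w_6 = (22.7 − 13.4)/2 = 4.65 m; q_6 = 0.73 × 1.65 × 4.65 = 5.601 m³/s
w_7 = (24.4 − 15.8)/2 = 4.3 m; q_7 = 0.31 × 0.54 × 4.3 = 0.7198 m³/s
w_8 = (24.4 − 22.7)/2 = 0.85 m; q_8 = 0.36 × 0.37 × 0.85 = 0.1132 m³/s
Q = Σ qᵢ = 14.80 m³/s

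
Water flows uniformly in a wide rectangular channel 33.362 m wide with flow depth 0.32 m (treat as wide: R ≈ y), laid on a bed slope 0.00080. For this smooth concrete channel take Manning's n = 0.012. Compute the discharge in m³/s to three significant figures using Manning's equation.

11.8 m³/s

A = b·y = 33.362 × 0.32 = 10.68 m²
Wide channel: R ≈ y = 0.32 m
Q = (1/n)·A·R^(2/3)·S^(1/2) = (1/0.012) × 10.68 × 0.3200^(2/3) × 0.00080^(1/2) = 11.77 m³/s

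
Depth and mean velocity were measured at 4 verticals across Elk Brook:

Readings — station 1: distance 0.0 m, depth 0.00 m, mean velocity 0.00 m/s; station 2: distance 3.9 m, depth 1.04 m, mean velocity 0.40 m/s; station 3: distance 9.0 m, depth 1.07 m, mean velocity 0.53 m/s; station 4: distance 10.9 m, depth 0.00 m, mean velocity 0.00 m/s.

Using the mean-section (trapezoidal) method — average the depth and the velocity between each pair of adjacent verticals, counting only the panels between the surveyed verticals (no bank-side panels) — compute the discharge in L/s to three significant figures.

Panel 1-2: Δb = 3.9 m, d̄ = (0.00+1.04)/2 = 0.52, v̄ = (0.00+0.40)/2 = 0.2 → q = 3.9×0.52×0.2 = 0.4056 m³/s
Panel 2-3: Δb = 5.1 m, d̄ = (1.04+1.07)/2 = 1.055, v̄ = (0.40+0.53)/2 = 0.465 → q = 5.1×1.055×0.465 = 2.502 m³/s
Panel 3-4: Δb = 1.9 m, d̄ = (1.07+0.00)/2 = 0.535, v̄ = (0.53+0.00)/2 = 0.265 → q = 1.9×0.535×0.265 = 0.2694 m³/s
Q = Σ q = 3.177 m³/s
= 3.177 × 1000 = 3177 L/s

3180 L/s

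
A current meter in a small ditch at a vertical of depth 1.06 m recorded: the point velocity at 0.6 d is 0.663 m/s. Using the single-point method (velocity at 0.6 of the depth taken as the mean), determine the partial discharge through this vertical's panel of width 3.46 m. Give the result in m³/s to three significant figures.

v̄ = v₀.₆ = 0.663 m/s
q = v̄ × d × w = 0.6630 × 1.06 × 3.46 = 2.432 m³/s

2.43 m³/s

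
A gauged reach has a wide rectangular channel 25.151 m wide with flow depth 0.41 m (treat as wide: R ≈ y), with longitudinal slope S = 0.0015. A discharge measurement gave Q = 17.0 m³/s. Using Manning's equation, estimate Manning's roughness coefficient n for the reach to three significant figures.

0.0130

A = b·y = 25.151 × 0.41 = 10.31 m²
Wide channel: R ≈ y = 0.41 m
n = (1/Q)·A·R^(2/3)·S^(1/2) = (1/17.0) × 10.31 × 0.5519 × 0.03873 = 0.01297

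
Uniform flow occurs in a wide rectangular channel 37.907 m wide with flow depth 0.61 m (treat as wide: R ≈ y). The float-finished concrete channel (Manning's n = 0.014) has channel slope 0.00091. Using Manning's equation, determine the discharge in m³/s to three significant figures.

35.8 m³/s

A = b·y = 37.907 × 0.61 = 23.12 m²
Wide channel: R ≈ y = 0.61 m
Q = (1/n)·A·R^(2/3)·S^(1/2) = (1/0.014) × 23.12 × 0.6100^(2/3) × 0.00091^(1/2) = 35.84 m³/s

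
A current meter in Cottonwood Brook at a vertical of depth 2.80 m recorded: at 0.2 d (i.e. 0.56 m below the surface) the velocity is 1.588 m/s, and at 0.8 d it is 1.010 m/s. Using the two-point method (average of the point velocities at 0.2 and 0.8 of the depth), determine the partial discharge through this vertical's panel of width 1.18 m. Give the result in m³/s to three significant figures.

4.29 m³/s

v̄ = (1.588 + 1.010) / 2 = 1.299 m/s
q = v̄ × d × w = 1.299 × 2.80 × 1.18 = 4.292 m³/s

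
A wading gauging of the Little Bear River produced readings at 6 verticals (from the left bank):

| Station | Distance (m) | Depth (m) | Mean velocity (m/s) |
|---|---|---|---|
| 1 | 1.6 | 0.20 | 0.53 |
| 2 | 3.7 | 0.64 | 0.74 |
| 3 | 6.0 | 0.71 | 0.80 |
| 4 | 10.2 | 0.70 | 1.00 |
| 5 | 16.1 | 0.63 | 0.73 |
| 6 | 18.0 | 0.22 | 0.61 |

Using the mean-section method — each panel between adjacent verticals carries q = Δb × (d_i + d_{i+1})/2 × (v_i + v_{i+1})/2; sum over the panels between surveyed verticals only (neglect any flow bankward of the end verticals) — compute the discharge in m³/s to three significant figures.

Panel 1-2: Δb = 2.1 m, d̄ = (0.20+0.64)/2 = 0.42, v̄ = (0.53+0.74)/2 = 0.635 → q = 2.1×0.42×0.635 = 0.5601 m³/s
Panel 2-3: Δb = 2.3 m, d̄ = (0.64+0.71)/2 = 0.675, v̄ = (0.74+0.80)/2 = 0.77 → q = 2.3×0.675×0.77 = 1.195 m³/s
Panel 3-4: Δb = 4.2 m, d̄ = (0.71+0.70)/2 = 0.705, v̄ = (0.80+1.00)/2 = 0.9 → q = 4.2×0.705×0.9 = 2.665 m³/s
Panel 4-5: Δb = 5.9 m, d̄ = (0.70+0.63)/2 = 0.665, v̄ = (1.00+0.73)/2 = 0.865 → q = 5.9×0.665×0.865 = 3.394 m³/s
Panel 5-6: Δb = 1.9 m, d̄ = (0.63+0.22)/2 = 0.425, v̄ = (0.73+0.61)/2 = 0.67 → q = 1.9×0.425×0.67 = 0.5410 m³/s
Q = Σ q = 8.355 m³/s

8.36 m³/s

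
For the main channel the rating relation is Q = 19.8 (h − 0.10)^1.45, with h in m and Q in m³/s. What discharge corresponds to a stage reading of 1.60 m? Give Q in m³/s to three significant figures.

35.6 m³/s

Q = 19.8 × (1.60 − 0.10)^1.45 = 19.8 × 1.5^1.45 = 35.64 m³/s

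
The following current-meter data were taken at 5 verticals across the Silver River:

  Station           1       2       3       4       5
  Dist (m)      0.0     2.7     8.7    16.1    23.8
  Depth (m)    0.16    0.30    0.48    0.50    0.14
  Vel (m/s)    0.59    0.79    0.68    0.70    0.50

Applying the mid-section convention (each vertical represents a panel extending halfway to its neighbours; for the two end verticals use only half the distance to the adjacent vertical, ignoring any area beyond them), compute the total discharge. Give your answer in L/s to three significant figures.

w_1 = (2.7 − 0.0)/2 = 1.35 m; q_1 = 0.59 × 0.16 × 1.35 = 0.1274 m³/s
w_2 = (8.7 − 0.0)/2 = 4.35 m; q_2 = 0.79 × 0.30 × 4.35 = 1.031 m³/s
w_3 = (16.1 − 2.7)/2 = 6.7 m; q_3 = 0.68 × 0.48 × 6.7 = 2.187 m³/s
w_4 = (23.8 − 8.7)/2 = 7.55 m; q_4 = 0.70 × 0.50 × 7.55 = 2.643 m³/s
w_5 = (23.8 − 16.1)/2 = 3.85 m; q_5 = 0.50 × 0.14 × 3.85 = 0.2695 m³/s
Q = Σ qᵢ = 6.257 m³/s
= 6.257 × 1000 = 6257 L/s

6260 L/s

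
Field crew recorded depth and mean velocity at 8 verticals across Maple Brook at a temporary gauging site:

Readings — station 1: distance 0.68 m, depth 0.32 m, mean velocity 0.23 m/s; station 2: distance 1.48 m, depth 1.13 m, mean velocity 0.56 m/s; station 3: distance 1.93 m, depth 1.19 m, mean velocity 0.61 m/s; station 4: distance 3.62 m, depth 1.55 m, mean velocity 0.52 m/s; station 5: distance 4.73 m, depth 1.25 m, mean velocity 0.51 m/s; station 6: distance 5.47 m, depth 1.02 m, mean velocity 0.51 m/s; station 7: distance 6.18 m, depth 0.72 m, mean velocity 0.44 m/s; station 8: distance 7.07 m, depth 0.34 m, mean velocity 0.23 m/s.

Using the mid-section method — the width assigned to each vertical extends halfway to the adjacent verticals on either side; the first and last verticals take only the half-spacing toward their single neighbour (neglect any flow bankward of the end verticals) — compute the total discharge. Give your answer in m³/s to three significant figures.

w_1 = (1.48 − 0.68)/2 = 0.4 m; q_1 = 0.23 × 0.32 × 0.4 = 0.02944 m³/s
w_2 = (1.93 − 0.68)/2 = 0.625 m; q_2 = 0.56 × 1.13 × 0.625 = 0.3955 m³/s
w_3 = (3.62 − 1.48)/2 = 1.07 m; q_3 = 0.61 × 1.19 × 1.07 = 0.7767 m³/s
w_4 = (4.73 − 1.93)/2 = 1.4 m; q_4 = 0.52 × 1.55 × 1.4 = 1.128 m³/s
w_5 = (5.47 − 3.62)/2 = 0.925 m; q_5 = 0.51 × 1.25 × 0.925 = 0.5897 m³/s
w_6 = (6.18 − 4.73)/2 = 0.725 m; q_6 = 0.51 × 1.02 × 0.725 = 0.3771 m³/s
w_7 = (7.07 − 5.47)/2 = 0.8 m; q_7 = 0.44 × 0.72 × 0.8 = 0.2534 m³/s
w_8 = (7.07 − 6.18)/2 = 0.445 m; q_8 = 0.23 × 0.34 × 0.445 = 0.03480 m³/s
Q = Σ qᵢ = 3.585 m³/s

3.59 m³/s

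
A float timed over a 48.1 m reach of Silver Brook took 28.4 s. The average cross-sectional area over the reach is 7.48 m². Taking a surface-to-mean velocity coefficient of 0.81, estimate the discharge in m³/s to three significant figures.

v_surface = L / t̄ = 48.1 / 28.4 = 1.694 m/s
v_mean = 0.81 × 1.694 = 1.372 m/s
Q = A × v_mean = 7.48 × 1.372 = 10.26 m³/s

10.3 m³/s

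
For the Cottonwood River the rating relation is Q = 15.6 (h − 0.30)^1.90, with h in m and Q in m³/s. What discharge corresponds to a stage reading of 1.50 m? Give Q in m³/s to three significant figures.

Q = 15.6 × (1.50 − 0.30)^1.90 = 15.6 × 1.2^1.90 = 22.06 m³/s

22.1 m³/s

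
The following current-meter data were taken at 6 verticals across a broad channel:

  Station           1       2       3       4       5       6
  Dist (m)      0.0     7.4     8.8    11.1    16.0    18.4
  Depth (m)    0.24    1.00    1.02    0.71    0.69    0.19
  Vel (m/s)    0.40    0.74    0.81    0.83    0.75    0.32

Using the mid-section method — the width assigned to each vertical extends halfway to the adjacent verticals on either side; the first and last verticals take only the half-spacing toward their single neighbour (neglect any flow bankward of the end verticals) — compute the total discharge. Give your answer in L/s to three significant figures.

w_1 = (7.4 − 0.0)/2 = 3.7 m; q_1 = 0.40 × 0.24 × 3.7 = 0.3552 m³/s
w_2 = (8.8 − 0.0)/2 = 4.4 m; q_2 = 0.74 × 1.00 × 4.4 = 3.256 m³/s
w_3 = (11.1 − 7.4)/2 = 1.85 m; q_3 = 0.81 × 1.02 × 1.85 = 1.528 m³/s
w_4 = (16.0 − 8.8)/2 = 3.6 m; q_4 = 0.83 × 0.71 × 3.6 = 2.121 m³/s
w_5 = (18.4 − 11.1)/2 = 3.65 m; q_5 = 0.75 × 0.69 × 3.65 = 1.889 m³/s
w_6 = (18.4 − 16.0)/2 = 1.2 m; q_6 = 0.32 × 0.19 × 1.2 = 0.07296 m³/s
Q = Σ qᵢ = 9.223 m³/s
= 9.223 × 1000 = 9223 L/s

9220 L/s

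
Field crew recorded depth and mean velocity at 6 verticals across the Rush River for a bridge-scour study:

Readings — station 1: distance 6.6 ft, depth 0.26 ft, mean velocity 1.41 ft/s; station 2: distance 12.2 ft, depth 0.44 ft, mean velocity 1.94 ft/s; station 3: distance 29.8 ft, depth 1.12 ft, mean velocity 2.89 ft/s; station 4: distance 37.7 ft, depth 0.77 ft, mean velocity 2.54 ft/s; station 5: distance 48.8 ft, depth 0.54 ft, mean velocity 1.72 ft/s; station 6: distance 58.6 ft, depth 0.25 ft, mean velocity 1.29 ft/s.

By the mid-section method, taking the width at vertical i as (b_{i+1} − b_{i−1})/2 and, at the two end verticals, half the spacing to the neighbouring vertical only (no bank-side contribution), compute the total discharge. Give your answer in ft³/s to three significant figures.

w_1 = (12.2 − 6.6)/2 = 2.8 ft; q_1 = 1.41 × 0.26 × 2.8 = 1.026 ft³/s
w_2 = (29.8 − 6.6)/2 = 11.6 ft; q_2 = 1.94 × 0.44 × 11.6 = 9.902 ft³/s
w_3 = (37.7 − 12.2)/2 = 12.75 ft; q_3 = 2.89 × 1.12 × 12.75 = 41.27 ft³/s
w_4 = (48.8 − 29.8)/2 = 9.5 ft; q_4 = 2.54 × 0.77 × 9.5 = 18.58 ft³/s
w_5 = (58.6 − 37.7)/2 = 10.45 ft; q_5 = 1.72 × 0.54 × 10.45 = 9.706 ft³/s
w_6 = (58.6 − 48.8)/2 = 4.9 ft; q_6 = 1.29 × 0.25 × 4.9 = 1.580 ft³/s
Q = Σ qᵢ = 82.06 ft³/s

82.1 ft³/s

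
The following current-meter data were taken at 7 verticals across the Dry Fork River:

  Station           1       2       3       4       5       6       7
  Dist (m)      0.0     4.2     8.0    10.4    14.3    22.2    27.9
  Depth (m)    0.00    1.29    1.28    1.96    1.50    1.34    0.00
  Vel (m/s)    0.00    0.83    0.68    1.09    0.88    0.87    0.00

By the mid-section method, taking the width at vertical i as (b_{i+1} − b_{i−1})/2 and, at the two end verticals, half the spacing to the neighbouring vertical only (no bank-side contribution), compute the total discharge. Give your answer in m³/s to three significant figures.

29.4 m³/s

w_2 = (8.0 − 0.0)/2 = 4 m; q_2 = 0.83 × 1.29 × 4 = 4.283 m³/s
w_3 = (10.4 − 4.2)/2 = 3.1 m; q_3 = 0.68 × 1.28 × 3.1 = 2.698 m³/s
w_4 = (14.3 − 8.0)/2 = 3.15 m; q_4 = 1.09 × 1.96 × 3.15 = 6.730 m³/s
w_5 = (22.2 − 10.4)/2 = 5.9 m; q_5 = 0.88 × 1.50 × 5.9 = 7.788 m³/s
w_6 = (27.9 − 14.3)/2 = 6.8 m; q_6 = 0.87 × 1.34 × 6.8 = 7.927 m³/s
Stations 1, 7 contribute zero (depth or velocity is 0).
Q = Σ qᵢ = 29.43 m³/s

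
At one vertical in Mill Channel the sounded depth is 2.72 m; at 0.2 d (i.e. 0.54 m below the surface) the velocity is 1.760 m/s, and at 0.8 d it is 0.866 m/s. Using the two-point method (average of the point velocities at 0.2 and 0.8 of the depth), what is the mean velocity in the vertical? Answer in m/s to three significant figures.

v̄ = (1.760 + 0.866) / 2 = 1.313 m/s

1.31 m/s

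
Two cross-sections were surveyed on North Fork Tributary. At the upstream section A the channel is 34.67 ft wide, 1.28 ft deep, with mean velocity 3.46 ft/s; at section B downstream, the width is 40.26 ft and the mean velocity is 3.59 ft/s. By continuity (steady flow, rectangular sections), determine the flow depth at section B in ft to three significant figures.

Q = A₁V₁ = (34.67×1.28) × 3.46 = 153.5 ft³/s
d₂ = Q/(b₂ V₂) = 153.5/(40.26×3.59) = 1.062 ft

1.06 ft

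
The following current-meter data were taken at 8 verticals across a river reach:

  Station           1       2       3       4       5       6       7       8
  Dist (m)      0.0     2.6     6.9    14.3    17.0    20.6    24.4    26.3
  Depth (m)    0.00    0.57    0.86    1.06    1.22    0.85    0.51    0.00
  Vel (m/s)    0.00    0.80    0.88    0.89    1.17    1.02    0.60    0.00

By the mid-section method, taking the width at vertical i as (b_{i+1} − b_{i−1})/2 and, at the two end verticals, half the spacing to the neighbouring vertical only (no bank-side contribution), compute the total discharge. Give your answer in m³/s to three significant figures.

19.3 m³/s

w_2 = (6.9 − 0.0)/2 = 3.45 m; q_2 = 0.80 × 0.57 × 3.45 = 1.573 m³/s
w_3 = (14.3 − 2.6)/2 = 5.85 m; q_3 = 0.88 × 0.86 × 5.85 = 4.427 m³/s
w_4 = (17.0 − 6.9)/2 = 5.05 m; q_4 = 0.89 × 1.06 × 5.05 = 4.764 m³/s
w_5 = (20.6 − 14.3)/2 = 3.15 m; q_5 = 1.17 × 1.22 × 3.15 = 4.496 m³/s
w_6 = (24.4 − 17.0)/2 = 3.7 m; q_6 = 1.02 × 0.85 × 3.7 = 3.208 m³/s
w_7 = (26.3 − 20.6)/2 = 2.85 m; q_7 = 0.60 × 0.51 × 2.85 = 0.8721 m³/s
Stations 1, 8 contribute zero (depth or velocity is 0).
Q = Σ qᵢ = 19.34 m³/s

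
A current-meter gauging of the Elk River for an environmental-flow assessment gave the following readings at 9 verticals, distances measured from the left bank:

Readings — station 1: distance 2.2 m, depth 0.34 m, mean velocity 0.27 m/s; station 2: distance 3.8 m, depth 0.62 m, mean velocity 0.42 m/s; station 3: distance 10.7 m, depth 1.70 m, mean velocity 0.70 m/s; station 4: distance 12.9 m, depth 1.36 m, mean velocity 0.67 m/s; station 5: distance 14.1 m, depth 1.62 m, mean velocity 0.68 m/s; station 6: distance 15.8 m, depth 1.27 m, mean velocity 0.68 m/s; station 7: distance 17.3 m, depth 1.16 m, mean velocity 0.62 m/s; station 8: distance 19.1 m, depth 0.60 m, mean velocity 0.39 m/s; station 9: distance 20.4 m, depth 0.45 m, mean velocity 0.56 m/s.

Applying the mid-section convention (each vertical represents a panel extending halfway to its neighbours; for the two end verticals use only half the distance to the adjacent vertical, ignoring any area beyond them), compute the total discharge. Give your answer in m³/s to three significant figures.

w_1 = (3.8 − 2.2)/2 = 0.8 m; q_1 = 0.27 × 0.34 × 0.8 = 0.07344 m³/s
w_2 = (10.7 − 2.2)/2 = 4.25 m; q_2 = 0.42 × 0.62 × 4.25 = 1.107 m³/s
w_3 = (12.9 − 3.8)/2 = 4.55 m; q_3 = 0.70 × 1.70 × 4.55 = 5.415 m³/s
w_4 = (14.1 − 10.7)/2 = 1.7 m; q_4 = 0.67 × 1.36 × 1.7 = 1.549 m³/s
w_5 = (15.8 − 12.9)/2 = 1.45 m; q_5 = 0.68 × 1.62 × 1.45 = 1.597 m³/s
w_6 = (17.3 − 14.1)/2 = 1.6 m; q_6 = 0.68 × 1.27 × 1.6 = 1.382 m³/s
w_7 = (19.1 − 15.8)/2 = 1.65 m; q_7 = 0.62 × 1.16 × 1.65 = 1.187 m³/s
w_8 = (20.4 − 17.3)/2 = 1.55 m; q_8 = 0.39 × 0.60 × 1.55 = 0.3627 m³/s
w_9 = (20.4 − 19.1)/2 = 0.65 m; q_9 = 0.56 × 0.45 × 0.65 = 0.1638 m³/s
Q = Σ qᵢ = 12.84 m³/s

12.8 m³/s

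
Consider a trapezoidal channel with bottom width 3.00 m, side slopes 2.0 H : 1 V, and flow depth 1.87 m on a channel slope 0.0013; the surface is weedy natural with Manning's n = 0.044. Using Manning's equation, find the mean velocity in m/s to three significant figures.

A = (b + z·y)·y = (3.00 + 2.0×1.87)×1.87 = 12.60 m²
P = b + 2y√(1+z²) = 3.00 + 2×1.87×√(1+2.0²) = 11.36 m
R = A/P = 12.60/11.36 = 1.109 m
Q = (1/n)·A·R^(2/3)·S^(1/2) = (1/0.044) × 12.60 × 1.109^(2/3) × 0.0013^(1/2) = 11.07 m³/s
V = Q/A = 11.07/12.60 = 0.8781 m/s

0.878 m/s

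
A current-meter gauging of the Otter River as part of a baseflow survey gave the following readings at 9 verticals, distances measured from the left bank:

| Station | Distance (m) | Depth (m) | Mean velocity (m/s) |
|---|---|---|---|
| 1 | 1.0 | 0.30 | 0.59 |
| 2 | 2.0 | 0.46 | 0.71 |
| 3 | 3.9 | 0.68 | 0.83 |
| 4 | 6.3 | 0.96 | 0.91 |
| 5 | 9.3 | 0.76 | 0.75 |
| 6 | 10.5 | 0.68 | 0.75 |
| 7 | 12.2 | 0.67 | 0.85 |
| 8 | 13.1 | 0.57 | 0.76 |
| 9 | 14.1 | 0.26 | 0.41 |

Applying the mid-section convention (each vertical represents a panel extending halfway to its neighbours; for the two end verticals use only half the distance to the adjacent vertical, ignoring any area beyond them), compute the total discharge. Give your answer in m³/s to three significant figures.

w_1 = (2.0 − 1.0)/2 = 0.5 m; q_1 = 0.59 × 0.30 × 0.5 = 0.08850 m³/s
w_2 = (3.9 − 1.0)/2 = 1.45 m; q_2 = 0.71 × 0.46 × 1.45 = 0.4736 m³/s
w_3 = (6.3 − 2.0)/2 = 2.15 m; q_3 = 0.83 × 0.68 × 2.15 = 1.213 m³/s
w_4 = (9.3 − 3.9)/2 = 2.7 m; q_4 = 0.91 × 0.96 × 2.7 = 2.359 m³/s
w_5 = (10.5 − 6.3)/2 = 2.1 m; q_5 = 0.75 × 0.76 × 2.1 = 1.197 m³/s
w_6 = (12.2 − 9.3)/2 = 1.45 m; q_6 = 0.75 × 0.68 × 1.45 = 0.7395 m³/s
w_7 = (13.1 − 10.5)/2 = 1.3 m; q_7 = 0.85 × 0.67 × 1.3 = 0.7404 m³/s
w_8 = (14.1 − 12.2)/2 = 0.95 m; q_8 = 0.76 × 0.57 × 0.95 = 0.4115 m³/s
w_9 = (14.1 − 13.1)/2 = 0.5 m; q_9 = 0.41 × 0.26 × 0.5 = 0.05330 m³/s
Q = Σ qᵢ = 7.276 m³/s

7.28 m³/s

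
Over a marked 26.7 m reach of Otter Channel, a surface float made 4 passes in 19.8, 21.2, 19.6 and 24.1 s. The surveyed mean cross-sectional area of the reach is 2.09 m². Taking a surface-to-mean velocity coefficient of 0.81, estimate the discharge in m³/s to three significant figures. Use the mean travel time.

t̄ = (19.8 + 21.2 + 19.6 + 24.1) / 4 = 21.175 s
v_surface = L / t̄ = 26.7 / 21.175 = 1.261 m/s
v_mean = 0.81 × 1.261 = 1.021 m/s
Q = A × v_mean = 2.09 × 1.021 = 2.135 m³/s

2.13 m³/s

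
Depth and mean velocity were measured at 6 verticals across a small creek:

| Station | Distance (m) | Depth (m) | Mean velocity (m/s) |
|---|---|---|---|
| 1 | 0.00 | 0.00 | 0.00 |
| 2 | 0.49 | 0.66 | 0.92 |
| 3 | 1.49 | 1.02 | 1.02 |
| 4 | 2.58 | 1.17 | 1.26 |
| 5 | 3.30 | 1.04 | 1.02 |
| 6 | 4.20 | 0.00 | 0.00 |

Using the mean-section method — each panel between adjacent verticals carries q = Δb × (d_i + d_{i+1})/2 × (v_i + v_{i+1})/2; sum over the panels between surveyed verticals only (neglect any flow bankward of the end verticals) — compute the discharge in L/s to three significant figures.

3400 L/s

Panel 1-2: Δb = 0.49 m, d̄ = (0.00+0.66)/2 = 0.33, v̄ = (0.00+0.92)/2 = 0.46 → q = 0.49×0.33×0.46 = 0.07438 m³/s
Panel 2-3: Δb = 1 m, d̄ = (0.66+1.02)/2 = 0.84, v̄ = (0.92+1.02)/2 = 0.97 → q = 1×0.84×0.97 = 0.8148 m³/s
Panel 3-4: Δb = 1.09 m, d̄ = (1.02+1.17)/2 = 1.095, v̄ = (1.02+1.26)/2 = 1.14 → q = 1.09×1.095×1.14 = 1.361 m³/s
Panel 4-5: Δb = 0.72 m, d̄ = (1.17+1.04)/2 = 1.105, v̄ = (1.26+1.02)/2 = 1.14 → q = 0.72×1.105×1.14 = 0.9070 m³/s
Panel 5-6: Δb = 0.9 m, d̄ = (1.04+0.00)/2 = 0.52, v̄ = (1.02+0.00)/2 = 0.51 → q = 0.9×0.52×0.51 = 0.2387 m³/s
Q = Σ q = 3.395 m³/s
= 3.395 × 1000 = 3395 L/s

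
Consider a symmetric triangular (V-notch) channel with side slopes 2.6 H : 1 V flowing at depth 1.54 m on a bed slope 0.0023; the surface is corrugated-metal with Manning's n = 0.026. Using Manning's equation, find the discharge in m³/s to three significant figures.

9.13 m³/s

A = z·y² = 2.6×1.54² = 6.166 m²
P = 2y√(1+z²) = 2×1.54×√(1+2.6²) = 8.580 m
R = A/P = 6.166/8.580 = 0.7187 m
Q = (1/n)·A·R^(2/3)·S^(1/2) = (1/0.026) × 6.166 × 0.7187^(2/3) × 0.0023^(1/2) = 9.126 m³/s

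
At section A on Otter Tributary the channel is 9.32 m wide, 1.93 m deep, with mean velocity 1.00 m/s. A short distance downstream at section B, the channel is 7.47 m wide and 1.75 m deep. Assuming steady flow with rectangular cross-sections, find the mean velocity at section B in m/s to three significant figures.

1.38 m/s

Q = A₁V₁ = (9.32×1.93) × 1.00 = 17.99 m³/s
A₂ = 7.47 × 1.75 = 13.07 m²
V₂ = Q/A₂ = 17.99/13.07 = 1.376 m/s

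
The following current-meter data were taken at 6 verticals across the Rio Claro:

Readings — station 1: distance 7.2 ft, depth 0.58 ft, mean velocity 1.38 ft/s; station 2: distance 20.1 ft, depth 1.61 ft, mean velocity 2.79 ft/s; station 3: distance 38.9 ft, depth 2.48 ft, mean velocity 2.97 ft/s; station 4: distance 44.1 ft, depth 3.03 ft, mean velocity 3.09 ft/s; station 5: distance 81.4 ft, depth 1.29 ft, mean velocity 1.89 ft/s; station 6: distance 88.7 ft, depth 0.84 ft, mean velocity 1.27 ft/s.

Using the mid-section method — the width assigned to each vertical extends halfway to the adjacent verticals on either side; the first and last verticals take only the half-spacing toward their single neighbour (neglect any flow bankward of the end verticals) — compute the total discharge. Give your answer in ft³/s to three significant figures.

w_1 = (20.1 − 7.2)/2 = 6.45 ft; q_1 = 1.38 × 0.58 × 6.45 = 5.163 ft³/s
w_2 = (38.9 − 7.2)/2 = 15.85 ft; q_2 = 2.79 × 1.61 × 15.85 = 71.20 ft³/s
w_3 = (44.1 − 20.1)/2 = 12 ft; q_3 = 2.97 × 2.48 × 12 = 88.39 ft³/s
w_4 = (81.4 − 38.9)/2 = 21.25 ft; q_4 = 3.09 × 3.03 × 21.25 = 199.0 ft³/s
w_5 = (88.7 − 44.1)/2 = 22.3 ft; q_5 = 1.89 × 1.29 × 22.3 = 54.37 ft³/s
w_6 = (88.7 − 81.4)/2 = 3.65 ft; q_6 = 1.27 × 0.84 × 3.65 = 3.894 ft³/s
Q = Σ qᵢ = 422.0 ft³/s

422 ft³/s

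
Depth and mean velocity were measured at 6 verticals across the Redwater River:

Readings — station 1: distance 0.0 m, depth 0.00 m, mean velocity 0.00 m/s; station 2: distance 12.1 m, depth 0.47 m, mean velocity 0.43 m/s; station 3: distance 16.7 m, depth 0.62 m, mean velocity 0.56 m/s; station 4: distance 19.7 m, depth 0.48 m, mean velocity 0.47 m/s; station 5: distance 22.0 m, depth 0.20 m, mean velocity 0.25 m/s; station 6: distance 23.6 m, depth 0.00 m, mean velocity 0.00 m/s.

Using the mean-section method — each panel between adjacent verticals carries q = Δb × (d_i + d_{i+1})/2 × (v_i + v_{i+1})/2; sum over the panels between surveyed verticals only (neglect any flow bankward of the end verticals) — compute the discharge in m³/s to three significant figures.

3.00 m³/s

Panel 1-2: Δb = 12.1 m, d̄ = (0.00+0.47)/2 = 0.235, v̄ = (0.00+0.43)/2 = 0.215 → q = 12.1×0.235×0.215 = 0.6114 m³/s
Panel 2-3: Δb = 4.6 m, d̄ = (0.47+0.62)/2 = 0.545, v̄ = (0.43+0.56)/2 = 0.495 → q = 4.6×0.545×0.495 = 1.241 m³/s
Panel 3-4: Δb = 3 m, d̄ = (0.62+0.48)/2 = 0.55, v̄ = (0.56+0.47)/2 = 0.515 → q = 3×0.55×0.515 = 0.8498 m³/s
Panel 4-5: Δb = 2.3 m, d̄ = (0.48+0.20)/2 = 0.34, v̄ = (0.47+0.25)/2 = 0.36 → q = 2.3×0.34×0.36 = 0.2815 m³/s
Panel 5-6: Δb = 1.6 m, d̄ = (0.20+0.00)/2 = 0.1, v̄ = (0.25+0.00)/2 = 0.125 → q = 1.6×0.1×0.125 = 0.02000 m³/s
Q = Σ q = 3.004 m³/s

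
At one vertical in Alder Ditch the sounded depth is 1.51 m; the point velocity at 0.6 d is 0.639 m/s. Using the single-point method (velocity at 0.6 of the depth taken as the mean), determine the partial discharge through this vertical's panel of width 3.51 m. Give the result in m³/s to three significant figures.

3.39 m³/s

v̄ = v₀.₆ = 0.639 m/s
q = v̄ × d × w = 0.6390 × 1.51 × 3.51 = 3.387 m³/s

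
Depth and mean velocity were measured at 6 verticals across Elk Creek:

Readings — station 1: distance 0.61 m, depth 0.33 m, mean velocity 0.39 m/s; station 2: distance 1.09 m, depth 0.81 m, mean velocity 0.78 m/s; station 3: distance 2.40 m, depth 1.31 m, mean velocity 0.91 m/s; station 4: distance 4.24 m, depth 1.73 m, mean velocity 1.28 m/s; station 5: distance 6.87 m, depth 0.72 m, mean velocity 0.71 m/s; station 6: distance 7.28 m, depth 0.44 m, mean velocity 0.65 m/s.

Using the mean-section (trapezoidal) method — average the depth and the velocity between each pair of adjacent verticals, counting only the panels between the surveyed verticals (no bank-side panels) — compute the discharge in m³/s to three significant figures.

Panel 1-2: Δb = 0.48 m, d̄ = (0.33+0.81)/2 = 0.57, v̄ = (0.39+0.78)/2 = 0.585 → q = 0.48×0.57×0.585 = 0.1601 m³/s
Panel 2-3: Δb = 1.31 m, d̄ = (0.81+1.31)/2 = 1.06, v̄ = (0.78+0.91)/2 = 0.845 → q = 1.31×1.06×0.845 = 1.173 m³/s
Panel 3-4: Δb = 1.84 m, d̄ = (1.31+1.73)/2 = 1.52, v̄ = (0.91+1.28)/2 = 1.095 → q = 1.84×1.52×1.095 = 3.062 m³/s
Panel 4-5: Δb = 2.63 m, d̄ = (1.73+0.72)/2 = 1.225, v̄ = (1.28+0.71)/2 = 0.995 → q = 2.63×1.225×0.995 = 3.206 m³/s
Panel 5-6: Δb = 0.41 m, d̄ = (0.72+0.44)/2 = 0.58, v̄ = (0.71+0.65)/2 = 0.68 → q = 0.41×0.58×0.68 = 0.1617 m³/s
Q = Σ q = 7.763 m³/s

7.76 m³/s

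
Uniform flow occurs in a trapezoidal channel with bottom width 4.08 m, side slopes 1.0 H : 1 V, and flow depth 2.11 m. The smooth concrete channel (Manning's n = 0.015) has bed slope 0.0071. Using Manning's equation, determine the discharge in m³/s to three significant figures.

A = (b + z·y)·y = (4.08 + 1.0×2.11)×2.11 = 13.06 m²
P = b + 2y√(1+z²) = 4.08 + 2×2.11×√(1+1.0²) = 10.05 m
R = A/P = 13.06/10.05 = 1.300 m
Q = (1/n)·A·R^(2/3)·S^(1/2) = (1/0.015) × 13.06 × 1.300^(2/3) × 0.0071^(1/2) = 87.39 m³/s

87.4 m³/s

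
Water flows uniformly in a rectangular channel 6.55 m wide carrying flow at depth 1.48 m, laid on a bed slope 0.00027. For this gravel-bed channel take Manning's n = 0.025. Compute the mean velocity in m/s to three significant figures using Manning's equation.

0.666 m/s

A = b·y = 6.55 × 1.48 = 9.694 m²
P = b + 2y = 6.55 + 2×1.48 = 9.510 m
R = A/P = 9.694/9.510 = 1.019 m
Q = (1/n)·A·R^(2/3)·S^(1/2) = (1/0.025) × 9.694 × 1.019^(2/3) × 0.00027^(1/2) = 6.453 m³/s
V = Q/A = 6.453/9.694 = 0.6657 m/s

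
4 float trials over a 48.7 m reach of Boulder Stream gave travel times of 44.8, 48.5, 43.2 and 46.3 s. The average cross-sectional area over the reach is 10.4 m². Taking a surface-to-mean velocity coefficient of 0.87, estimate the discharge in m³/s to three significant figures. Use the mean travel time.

9.64 m³/s

t̄ = (44.8 + 48.5 + 43.2 + 46.3) / 4 = 45.7 s
v_surface = L / t̄ = 48.7 / 45.7 = 1.066 m/s
v_mean = 0.87 × 1.066 = 0.9271 m/s
Q = A × v_mean = 10.4 × 0.9271 = 9.642 m³/s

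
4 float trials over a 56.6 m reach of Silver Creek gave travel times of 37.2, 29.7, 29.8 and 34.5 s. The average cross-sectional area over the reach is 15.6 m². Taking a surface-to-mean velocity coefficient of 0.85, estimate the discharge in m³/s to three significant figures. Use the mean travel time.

22.9 m³/s

t̄ = (37.2 + 29.7 + 29.8 + 34.5) / 4 = 32.8 s
v_surface = L / t̄ = 56.6 / 32.8 = 1.726 m/s
v_mean = 0.85 × 1.726 = 1.467 m/s
Q = A × v_mean = 15.6 × 1.467 = 22.88 m³/s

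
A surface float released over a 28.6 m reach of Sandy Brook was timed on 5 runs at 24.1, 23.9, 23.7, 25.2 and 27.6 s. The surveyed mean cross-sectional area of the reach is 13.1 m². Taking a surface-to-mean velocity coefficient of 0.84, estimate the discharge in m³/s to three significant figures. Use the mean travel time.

t̄ = (24.1 + 23.9 + 23.7 + 25.2 + 27.6) / 5 = 24.9 s
v_surface = L / t̄ = 28.6 / 24.9 = 1.149 m/s
v_mean = 0.84 × 1.149 = 0.9648 m/s
Q = A × v_mean = 13.1 × 0.9648 = 12.64 m³/s

12.6 m³/s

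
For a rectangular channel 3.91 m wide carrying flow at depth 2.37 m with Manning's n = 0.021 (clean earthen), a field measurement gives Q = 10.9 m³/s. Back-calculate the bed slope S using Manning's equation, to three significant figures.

A = b·y = 3.91 × 2.37 = 9.267 m²
P = b + 2y = 3.91 + 2×2.37 = 8.650 m
R = A/P = 9.267/8.650 = 1.071 m
S = (Q·n / (1·A·R^(2/3)))² = (10.9×0.021 / (1×9.267×1.047))² = 0.0005566

0.000557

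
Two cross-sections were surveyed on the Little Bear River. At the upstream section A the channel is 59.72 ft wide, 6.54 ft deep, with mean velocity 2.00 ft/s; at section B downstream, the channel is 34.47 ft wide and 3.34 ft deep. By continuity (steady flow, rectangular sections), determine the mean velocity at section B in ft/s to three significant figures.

6.78 ft/s

Q = A₁V₁ = (59.72×6.54) × 2.00 = 781.1 ft³/s
A₂ = 34.47 × 3.34 = 115.1 ft²
V₂ = Q/A₂ = 781.1/115.1 = 6.785 ft/s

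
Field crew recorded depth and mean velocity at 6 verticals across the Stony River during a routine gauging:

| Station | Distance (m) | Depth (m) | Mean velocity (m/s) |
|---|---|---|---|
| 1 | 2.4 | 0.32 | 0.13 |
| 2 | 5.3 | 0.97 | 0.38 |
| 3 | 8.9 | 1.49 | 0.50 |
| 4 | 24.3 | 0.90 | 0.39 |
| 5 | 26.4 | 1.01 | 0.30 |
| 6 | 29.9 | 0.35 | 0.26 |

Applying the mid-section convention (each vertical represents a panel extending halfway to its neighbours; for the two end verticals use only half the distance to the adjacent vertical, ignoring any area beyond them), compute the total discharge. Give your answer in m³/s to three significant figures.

12.4 m³/s

w_1 = (5.3 − 2.4)/2 = 1.45 m; q_1 = 0.13 × 0.32 × 1.45 = 0.06032 m³/s
w_2 = (8.9 − 2.4)/2 = 3.25 m; q_2 = 0.38 × 0.97 × 3.25 = 1.198 m³/s
w_3 = (24.3 − 5.3)/2 = 9.5 m; q_3 = 0.50 × 1.49 × 9.5 = 7.078 m³/s
w_4 = (26.4 − 8.9)/2 = 8.75 m; q_4 = 0.39 × 0.90 × 8.75 = 3.071 m³/s
w_5 = (29.9 − 24.3)/2 = 2.8 m; q_5 = 0.30 × 1.01 × 2.8 = 0.8484 m³/s
w_6 = (29.9 − 26.4)/2 = 1.75 m; q_6 = 0.26 × 0.35 × 1.75 = 0.1593 m³/s
Q = Σ qᵢ = 12.41 m³/s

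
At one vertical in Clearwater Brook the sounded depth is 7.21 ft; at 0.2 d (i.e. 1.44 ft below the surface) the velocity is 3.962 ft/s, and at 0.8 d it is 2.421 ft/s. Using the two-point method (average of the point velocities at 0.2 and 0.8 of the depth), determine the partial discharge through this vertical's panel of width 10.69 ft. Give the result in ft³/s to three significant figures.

246 ft³/s

v̄ = (3.962 + 2.421) / 2 = 3.192 ft/s
q = v̄ × d × w = 3.192 × 7.21 × 10.69 = 246.0 ft³/s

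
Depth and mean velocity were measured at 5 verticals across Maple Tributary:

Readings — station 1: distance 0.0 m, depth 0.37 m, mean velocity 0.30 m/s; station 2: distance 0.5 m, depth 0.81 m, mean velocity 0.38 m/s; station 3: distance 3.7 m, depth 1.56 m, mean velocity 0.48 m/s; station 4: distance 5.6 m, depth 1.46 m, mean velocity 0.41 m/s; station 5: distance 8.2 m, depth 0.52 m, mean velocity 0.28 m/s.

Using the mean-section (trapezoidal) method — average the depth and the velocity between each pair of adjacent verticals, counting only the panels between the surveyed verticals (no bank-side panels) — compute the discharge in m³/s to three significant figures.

Panel 1-2: Δb = 0.5 m, d̄ = (0.37+0.81)/2 = 0.59, v̄ = (0.30+0.38)/2 = 0.34 → q = 0.5×0.59×0.34 = 0.1003 m³/s
Panel 2-3: Δb = 3.2 m, d̄ = (0.81+1.56)/2 = 1.185, v̄ = (0.38+0.48)/2 = 0.43 → q = 3.2×1.185×0.43 = 1.631 m³/s
Panel 3-4: Δb = 1.9 m, d̄ = (1.56+1.46)/2 = 1.51, v̄ = (0.48+0.41)/2 = 0.445 → q = 1.9×1.51×0.445 = 1.277 m³/s
Panel 4-5: Δb = 2.6 m, d̄ = (1.46+0.52)/2 = 0.99, v̄ = (0.41+0.28)/2 = 0.345 → q = 2.6×0.99×0.345 = 0.8880 m³/s
Q = Σ q = 3.896 m³/s

3.90 m³/s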